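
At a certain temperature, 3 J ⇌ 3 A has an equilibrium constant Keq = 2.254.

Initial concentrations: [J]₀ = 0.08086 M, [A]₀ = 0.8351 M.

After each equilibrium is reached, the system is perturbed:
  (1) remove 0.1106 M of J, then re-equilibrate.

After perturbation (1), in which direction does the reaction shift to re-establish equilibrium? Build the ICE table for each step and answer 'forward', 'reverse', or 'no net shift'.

Q₀ = 1102 vs Keq = 2.254 ⇒ Q>K, reverse
Step 1:
                    J           A
  init        0.08086      0.8351
  Δ            0.3155     -0.3155
  eq           0.3963      0.5196
  solve Keq expr → x = -0.1052; check Q = 2.254
Then remove 0.1106 M of J.
Step 2:
                    J           A
  init         0.2857      0.5196
  Δ           0.06274    -0.06274
  eq           0.3485      0.4569
  solve Keq expr → x = -0.02091; check Q = 2.254

Direction: reverse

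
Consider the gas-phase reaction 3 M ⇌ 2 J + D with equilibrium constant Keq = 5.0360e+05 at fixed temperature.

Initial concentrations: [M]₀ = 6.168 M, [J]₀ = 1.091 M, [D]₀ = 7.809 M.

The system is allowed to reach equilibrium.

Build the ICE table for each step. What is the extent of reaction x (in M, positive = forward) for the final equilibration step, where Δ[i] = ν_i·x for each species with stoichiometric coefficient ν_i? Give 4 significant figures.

x = 2.029 M

Q₀ = 0.03961 vs Keq = 5.0360e+05 ⇒ Q<K, forward
Step 1:
                    M           J           D
  init          6.168       1.091       7.809
  Δ            -6.088       4.058       2.029
  eq          0.08031       5.149       9.838
  solve Keq expr → x = 2.029; check Q = 5.0360e+05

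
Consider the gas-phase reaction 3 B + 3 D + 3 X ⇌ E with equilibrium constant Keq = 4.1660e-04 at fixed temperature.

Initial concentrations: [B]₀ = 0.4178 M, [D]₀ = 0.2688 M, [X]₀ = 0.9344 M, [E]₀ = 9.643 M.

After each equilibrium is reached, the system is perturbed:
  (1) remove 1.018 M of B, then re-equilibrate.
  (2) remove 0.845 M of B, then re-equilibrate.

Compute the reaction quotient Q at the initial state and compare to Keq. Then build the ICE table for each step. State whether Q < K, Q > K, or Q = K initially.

Q₀ = 8345 vs Keq = 4.1660e-04 ⇒ Q>K, reverse
Step 1:
                  B         D         X         E
  Initial    0.4178    0.2688    0.9344     9.643
  Change      2.497     2.497     2.497   -0.8322
  Equil       2.914     2.765     3.431     8.811
  solve Keq expr → x = -0.8322; check Q = 4.1660e-04
Then remove 1.018 M of B.
Step 2:
                  B         D         X         E
  Initial     1.896     2.765     3.431     8.811
  Change     0.3882    0.3882    0.3882   -0.1294
  Equil       2.285     3.154     3.819     8.681
  solve Keq expr → x = -0.1294; check Q = 4.1660e-04
Then remove 0.845 M of B.
Step 3:
                  B         D         X         E
  Initial      1.44     3.154     3.819     8.681
  Change      0.393     0.393     0.393    -0.131
  Equil       1.833     3.547     4.212      8.55
  solve Keq expr → x = -0.131; check Q = 4.1660e-04

Q₀ = 8345; Q > K (proceeds reverse)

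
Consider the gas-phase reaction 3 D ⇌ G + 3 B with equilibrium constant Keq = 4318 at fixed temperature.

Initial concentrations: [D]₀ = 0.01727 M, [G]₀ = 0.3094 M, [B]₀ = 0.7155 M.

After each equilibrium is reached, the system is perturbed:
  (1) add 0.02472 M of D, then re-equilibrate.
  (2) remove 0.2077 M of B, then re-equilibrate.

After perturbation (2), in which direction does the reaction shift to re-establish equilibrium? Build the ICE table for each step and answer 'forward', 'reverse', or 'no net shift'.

Direction: forward

Q₀ = 2.2003e+04 vs Keq = 4318 ⇒ Q>K, reverse
Step 1:
                  D         G         B
  init      0.01727    0.3094    0.7155
  Δ         0.01183 -0.003944  -0.01183
  eq         0.0291    0.3055    0.7037
  solve Keq expr → x = -0.003944; check Q = 4318
Then add 0.02472 M of D.
Step 2:
                  D         G         B
  init      0.05382    0.3055    0.7037
  Δ        -0.02349  0.007831   0.02349
  eq        0.03033    0.3133    0.7272
  solve Keq expr → x = 0.007831; check Q = 4318
Then remove 0.2077 M of B.
Step 3:
                  D         G         B
  init      0.03033    0.3133    0.5195
  Δ       -0.008254  0.002751  0.008254
  eq        0.02207     0.316    0.5277
  solve Keq expr → x = 0.002751; check Q = 4318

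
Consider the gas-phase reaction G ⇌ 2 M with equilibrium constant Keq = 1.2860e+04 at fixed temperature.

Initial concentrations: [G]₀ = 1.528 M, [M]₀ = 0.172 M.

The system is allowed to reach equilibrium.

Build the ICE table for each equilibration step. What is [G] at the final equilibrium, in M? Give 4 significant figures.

[G]_eq = 8.0945e-04 M

Q₀ = 0.01936 vs Keq = 1.2860e+04 ⇒ Q<K, forward
Step 1:
                  G         M
  init        1.528     0.172
  Δ          -1.527     3.054
  eq      8.0945e-04     3.226
  solve Keq expr → x = 1.527; check Q = 1.2860e+04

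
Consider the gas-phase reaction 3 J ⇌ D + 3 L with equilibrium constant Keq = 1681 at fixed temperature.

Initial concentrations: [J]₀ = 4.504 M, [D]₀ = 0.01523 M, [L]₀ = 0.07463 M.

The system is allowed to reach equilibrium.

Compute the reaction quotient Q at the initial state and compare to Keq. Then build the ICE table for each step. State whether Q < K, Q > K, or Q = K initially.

Q₀ = 6.9286e-08 vs Keq = 1681 ⇒ Q<K, forward
Step 1:
                    J           D           L
  init          4.504     0.01523     0.07463
  Δ            -4.111        1.37       4.111
  eq           0.3925       1.386       4.186
  solve Keq expr → x = 1.37; check Q = 1681

Q₀ = 6.9286e-08; Q < K (proceeds forward)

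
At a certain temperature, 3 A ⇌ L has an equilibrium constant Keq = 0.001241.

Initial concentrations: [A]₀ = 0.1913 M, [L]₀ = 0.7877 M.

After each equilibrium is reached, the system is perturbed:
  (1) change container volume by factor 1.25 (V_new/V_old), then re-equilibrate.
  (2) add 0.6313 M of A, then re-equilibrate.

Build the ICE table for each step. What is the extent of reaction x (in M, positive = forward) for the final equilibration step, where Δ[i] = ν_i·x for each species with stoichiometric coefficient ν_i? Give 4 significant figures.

Q₀ = 112.5 vs Keq = 0.001241 ⇒ Q>K, reverse
Step 1:
                   A          L
  I           0.1913     0.7877
  C            2.305    -0.7684
  E            2.496    0.01931
  solve Keq expr → x = -0.7684; check Q = 0.001241
Then change container volume by factor 1.25 (V_new/V_old).
Step 2:
                   A          L
  I            1.997    0.01545
  C          0.01597  -0.005322
  E            2.013    0.01013
  solve Keq expr → x = -0.005322; check Q = 0.001241
Then add 0.6313 M of A.
Step 3:
                   A          L
  I            2.644    0.01013
  C         -0.03572    0.01191
  E            2.609    0.02203
  solve Keq expr → x = 0.01191; check Q = 0.001241

x = 0.01191 M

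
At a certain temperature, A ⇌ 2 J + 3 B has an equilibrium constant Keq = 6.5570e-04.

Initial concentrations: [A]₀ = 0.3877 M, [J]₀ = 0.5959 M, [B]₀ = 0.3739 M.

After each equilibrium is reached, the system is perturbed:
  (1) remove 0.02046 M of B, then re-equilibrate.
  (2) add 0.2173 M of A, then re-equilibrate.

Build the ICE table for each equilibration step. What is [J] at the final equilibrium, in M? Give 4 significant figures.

[J]_eq = 0.4473 M

Q₀ = 0.04788 vs Keq = 6.5570e-04 ⇒ Q>K, reverse
Step 1:
                   A          J          B
  Initial     0.3877     0.5959     0.3739
  Change     0.08481    -0.1696    -0.2544
  Equil       0.4725     0.4263     0.1195
  solve Keq expr → x = -0.08481; check Q = 6.5570e-04
Then remove 0.02046 M of B.
Step 2:
                   A          J          B
  Initial     0.4725     0.4263    0.09901
  Change   -0.005933    0.01187     0.0178
  Equil       0.4666     0.4381     0.1168
  solve Keq expr → x = 0.005933; check Q = 6.5570e-04
Then add 0.2173 M of A.
Step 3:
                   A          J          B
  Initial     0.6839     0.4381     0.1168
  Change   -0.004588   0.009176    0.01376
  Equil       0.6793     0.4473     0.1306
  solve Keq expr → x = 0.004588; check Q = 6.5570e-04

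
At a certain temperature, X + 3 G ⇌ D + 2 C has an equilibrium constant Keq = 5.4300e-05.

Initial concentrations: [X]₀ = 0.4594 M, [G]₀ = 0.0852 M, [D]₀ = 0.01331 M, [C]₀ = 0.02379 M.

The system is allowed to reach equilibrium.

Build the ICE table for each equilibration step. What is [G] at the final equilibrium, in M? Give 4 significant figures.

Q₀ = 0.02651 vs Keq = 5.4300e-05 ⇒ Q>K, reverse
Step 1:
                  X         G         D         C
  I          0.4594    0.0852   0.01331   0.02379
  C         0.01013    0.0304  -0.01013  -0.02027
  E          0.4695    0.1156  0.003176  0.003522
  solve Keq expr → x = -0.01013; check Q = 5.4300e-05

[G]_eq = 0.1156 M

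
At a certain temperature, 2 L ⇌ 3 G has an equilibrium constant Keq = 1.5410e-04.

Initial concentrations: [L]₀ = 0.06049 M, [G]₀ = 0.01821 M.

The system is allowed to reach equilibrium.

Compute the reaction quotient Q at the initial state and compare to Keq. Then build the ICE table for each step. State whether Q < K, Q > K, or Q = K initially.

Q₀ = 0.00165 vs Keq = 1.5410e-04 ⇒ Q>K, reverse
Step 1:
                   L          G
  init       0.06049    0.01821
  Δ         0.006259  -0.009388
  eq         0.06675   0.008822
  solve Keq expr → x = -0.003129; check Q = 1.5410e-04

Q₀ = 0.00165; Q > K (proceeds reverse)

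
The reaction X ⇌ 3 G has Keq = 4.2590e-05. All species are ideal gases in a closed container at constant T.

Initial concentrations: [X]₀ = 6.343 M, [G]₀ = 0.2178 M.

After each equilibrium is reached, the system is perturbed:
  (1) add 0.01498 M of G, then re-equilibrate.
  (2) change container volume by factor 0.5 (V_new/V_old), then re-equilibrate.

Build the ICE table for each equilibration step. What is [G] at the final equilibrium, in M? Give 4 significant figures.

Q₀ = 0.001629 vs Keq = 4.2590e-05 ⇒ Q>K, reverse
Step 1:
                  X         G
  init        6.343    0.2178
  Δ         0.05099    -0.153
  eq          6.394   0.06482
  solve Keq expr → x = -0.05099; check Q = 4.2590e-05
Then add 0.01498 M of G.
Step 2:
                  X         G
  init        6.394    0.0798
  Δ        0.004988  -0.01496
  eq          6.399   0.06483
  solve Keq expr → x = -0.004988; check Q = 4.2590e-05
Then change container volume by factor 0.5 (V_new/V_old).
Step 3:
                  X         G
  init         12.8    0.1297
  Δ         0.01598  -0.04795
  eq          12.81   0.08172
  solve Keq expr → x = -0.01598; check Q = 4.2590e-05

[G]_eq = 0.08172 M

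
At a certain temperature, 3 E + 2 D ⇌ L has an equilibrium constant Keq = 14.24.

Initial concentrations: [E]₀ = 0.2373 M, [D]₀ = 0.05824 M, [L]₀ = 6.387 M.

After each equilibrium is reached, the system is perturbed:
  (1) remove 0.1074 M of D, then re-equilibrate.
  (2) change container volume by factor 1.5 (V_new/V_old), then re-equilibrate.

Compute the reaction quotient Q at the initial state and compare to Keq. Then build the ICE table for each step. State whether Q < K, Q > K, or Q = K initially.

Q₀ = 1.4092e+05; Q > K (proceeds reverse)

Q₀ = 1.4092e+05 vs Keq = 14.24 ⇒ Q>K, reverse
Step 1:
                   E          D          L
  init        0.2373    0.05824      6.387
  Δ           0.8186     0.5457    -0.2729
  eq           1.056     0.6039      6.114
  solve Keq expr → x = -0.2729; check Q = 14.24
Then remove 0.1074 M of D.
Step 2:
                   E          D          L
  init         1.056     0.4965      6.114
  Δ          0.07301    0.04868   -0.02434
  eq           1.129     0.5452       6.09
  solve Keq expr → x = -0.02434; check Q = 14.24
Then change container volume by factor 1.5 (V_new/V_old).
Step 3:
                   E          D          L
  init        0.7526     0.3635       4.06
  Δ           0.2475      0.165   -0.08249
  eq               1     0.5285      3.977
  solve Keq expr → x = -0.08249; check Q = 14.24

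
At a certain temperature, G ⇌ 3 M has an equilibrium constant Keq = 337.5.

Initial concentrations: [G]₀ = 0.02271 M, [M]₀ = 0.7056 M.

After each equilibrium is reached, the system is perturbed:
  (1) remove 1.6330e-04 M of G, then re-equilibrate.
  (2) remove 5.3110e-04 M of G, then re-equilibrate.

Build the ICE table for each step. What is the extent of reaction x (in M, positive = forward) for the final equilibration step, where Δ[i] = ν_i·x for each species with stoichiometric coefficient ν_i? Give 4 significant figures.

Q₀ = 15.47 vs Keq = 337.5 ⇒ Q<K, forward
Step 1:
                   G          M
  init       0.02271     0.7056
  Δ         -0.02136    0.06408
  eq        0.001351     0.7697
  solve Keq expr → x = 0.02136; check Q = 337.5
Then remove 1.6330e-04 M of G.
Step 2:
                   G          M
  init      0.001188     0.7697
  Δ       1.6076e-04 -4.8229e-04
  eq        0.001348     0.7692
  solve Keq expr → x = -1.6076e-04; check Q = 337.5
Then remove 5.3110e-04 M of G.
Step 3:
                   G          M
  init    8.1735e-04     0.7692
  Δ       5.2287e-04  -0.001569
  eq         0.00134     0.7676
  solve Keq expr → x = -5.2287e-04; check Q = 337.5

x = -5.2287e-04 M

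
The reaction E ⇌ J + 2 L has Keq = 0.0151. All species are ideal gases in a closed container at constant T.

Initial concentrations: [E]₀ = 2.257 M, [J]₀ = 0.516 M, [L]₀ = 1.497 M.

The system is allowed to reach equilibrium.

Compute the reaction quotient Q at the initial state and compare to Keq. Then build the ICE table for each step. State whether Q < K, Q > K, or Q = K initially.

Q₀ = 0.5123 vs Keq = 0.0151 ⇒ Q>K, reverse
Step 1:
                  E         J         L
  init        2.257     0.516     1.497
  Δ          0.4215   -0.4215   -0.8429
  eq          2.678   0.09454    0.6541
  solve Keq expr → x = -0.4215; check Q = 0.0151

Q₀ = 0.5123; Q > K (proceeds reverse)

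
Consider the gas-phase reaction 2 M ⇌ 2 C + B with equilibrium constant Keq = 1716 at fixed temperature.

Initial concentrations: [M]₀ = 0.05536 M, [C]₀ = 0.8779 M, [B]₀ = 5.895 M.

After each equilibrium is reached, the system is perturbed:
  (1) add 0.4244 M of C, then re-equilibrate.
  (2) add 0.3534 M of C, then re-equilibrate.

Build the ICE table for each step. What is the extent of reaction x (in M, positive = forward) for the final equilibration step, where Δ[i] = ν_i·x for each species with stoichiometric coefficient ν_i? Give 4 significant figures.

x = -0.009738 M

Q₀ = 1482 vs Keq = 1716 ⇒ Q<K, forward
Step 1:
                  M         C         B
  init      0.05536    0.8779     5.895
  Δ       -0.003681  0.003681  0.001841
  eq        0.05168    0.8816     5.897
  solve Keq expr → x = 0.001841; check Q = 1716
Then add 0.4244 M of C.
Step 2:
                  M         C         B
  init      0.05168     1.306     5.897
  Δ         0.02343  -0.02343  -0.01172
  eq        0.07511     1.283     5.885
  solve Keq expr → x = -0.01172; check Q = 1716
Then add 0.3534 M of C.
Step 3:
                  M         C         B
  init      0.07511     1.636     5.885
  Δ         0.01948  -0.01948 -0.009738
  eq        0.09459     1.616     5.875
  solve Keq expr → x = -0.009738; check Q = 1716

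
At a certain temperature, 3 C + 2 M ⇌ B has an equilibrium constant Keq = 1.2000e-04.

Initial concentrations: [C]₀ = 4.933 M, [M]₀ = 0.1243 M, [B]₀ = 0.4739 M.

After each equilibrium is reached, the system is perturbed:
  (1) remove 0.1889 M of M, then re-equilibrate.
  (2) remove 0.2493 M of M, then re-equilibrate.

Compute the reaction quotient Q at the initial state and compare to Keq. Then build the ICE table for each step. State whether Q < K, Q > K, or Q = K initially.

Q₀ = 0.2555 vs Keq = 1.2000e-04 ⇒ Q>K, reverse
Step 1:
                    C           M           B
  init          4.933      0.1243      0.4739
  Δ             1.331      0.8874     -0.4437
  eq            6.264       1.012     0.03019
  solve Keq expr → x = -0.4437; check Q = 1.2000e-04
Then remove 0.1889 M of M.
Step 2:
                    C           M           B
  init          6.264      0.8228     0.03019
  Δ           0.02718     0.01812    -0.00906
  eq            6.291      0.8409     0.02113
  solve Keq expr → x = -0.00906; check Q = 1.2000e-04
Then remove 0.2493 M of M.
Step 3:
                    C           M           B
  init          6.291      0.5916     0.02113
  Δ           0.02943     0.01962   -0.009809
  eq            6.321      0.6113     0.01132
  solve Keq expr → x = -0.009809; check Q = 1.2000e-04

Q₀ = 0.2555; Q > K (proceeds reverse)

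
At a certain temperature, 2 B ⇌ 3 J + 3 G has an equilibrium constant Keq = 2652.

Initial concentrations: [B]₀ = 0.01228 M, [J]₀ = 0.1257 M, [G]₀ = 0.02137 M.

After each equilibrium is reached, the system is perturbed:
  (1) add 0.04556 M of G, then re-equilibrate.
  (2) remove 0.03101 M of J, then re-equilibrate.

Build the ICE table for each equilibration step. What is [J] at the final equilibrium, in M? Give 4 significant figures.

Q₀ = 1.2854e-04 vs Keq = 2652 ⇒ Q<K, forward
Step 1:
                    B           J           G
  init        0.01228      0.1257     0.02137
  Δ          -0.01227     0.01841     0.01841
  eq       8.4275e-06      0.1441     0.03978
  solve Keq expr → x = 0.006136; check Q = 2652
Then add 0.04556 M of G.
Step 2:
                    B           J           G
  init     8.4275e-06      0.1441     0.08534
  Δ        1.8035e-05 -2.7052e-05 -2.7052e-05
  eq       2.6462e-05      0.1441     0.08531
  solve Keq expr → x = -9.0173e-06; check Q = 2652
Then remove 0.03101 M of J.
Step 3:
                    B           J           G
  init     2.6462e-05      0.1131     0.08531
  Δ       -8.0585e-06  1.2088e-05  1.2088e-05
  eq       1.8403e-05      0.1131     0.08532
  solve Keq expr → x = 4.0292e-06; check Q = 2652

[J]_eq = 0.1131 M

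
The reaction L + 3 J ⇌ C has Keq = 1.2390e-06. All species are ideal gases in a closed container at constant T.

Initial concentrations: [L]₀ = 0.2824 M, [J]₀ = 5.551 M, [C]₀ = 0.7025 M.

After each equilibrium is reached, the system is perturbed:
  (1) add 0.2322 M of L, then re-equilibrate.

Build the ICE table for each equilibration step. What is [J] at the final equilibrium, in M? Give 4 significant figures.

[J]_eq = 7.656 M

Q₀ = 0.01454 vs Keq = 1.2390e-06 ⇒ Q>K, reverse
Step 1:
                   L          J          C
  I           0.2824      5.551     0.7025
  C            0.702      2.106     -0.702
  E           0.9844      7.657 5.4749e-04
  solve Keq expr → x = -0.702; check Q = 1.2390e-06
Then add 0.2322 M of L.
Step 2:
                   L          J          C
  I            1.217      7.657 5.4749e-04
  C       -1.2897e-04 -3.8692e-04 1.2897e-04
  E            1.216      7.656 6.7646e-04
  solve Keq expr → x = 1.2897e-04; check Q = 1.2390e-06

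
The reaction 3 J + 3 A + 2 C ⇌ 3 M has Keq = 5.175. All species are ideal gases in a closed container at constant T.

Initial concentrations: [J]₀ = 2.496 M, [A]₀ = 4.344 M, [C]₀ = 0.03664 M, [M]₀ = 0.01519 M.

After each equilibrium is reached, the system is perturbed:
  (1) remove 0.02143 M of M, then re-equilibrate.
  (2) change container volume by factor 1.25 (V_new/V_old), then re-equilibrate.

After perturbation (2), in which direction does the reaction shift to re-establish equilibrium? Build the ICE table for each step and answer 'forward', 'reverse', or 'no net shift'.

Q₀ = 2.0481e-06 vs Keq = 5.175 ⇒ Q<K, forward
Step 1:
                    J           A           C           M
  init          2.496       4.344     0.03664     0.01519
  Δ           -0.0546     -0.0546     -0.0364      0.0546
  eq            2.441       4.289  2.3916e-04     0.06979
  solve Keq expr → x = 0.0182; check Q = 5.175
Then remove 0.02143 M of M.
Step 2:
                    J           A           C           M
  init          2.441       4.289  2.3916e-04     0.04836
  Δ       -1.5081e-04 -1.5081e-04 -1.0054e-04  1.5081e-04
  eq            2.441       4.289  1.3862e-04     0.04851
  solve Keq expr → x = 5.0271e-05; check Q = 5.175
Then change container volume by factor 1.25 (V_new/V_old).
Step 3:
                    J           A           C           M
  init          1.953       3.431  1.1090e-04     0.03881
  Δ        1.2283e-04  1.2283e-04  8.1885e-05 -1.2283e-04
  eq            1.953       3.432  1.9278e-04     0.03869
  solve Keq expr → x = -4.0942e-05; check Q = 5.175

Direction: reverse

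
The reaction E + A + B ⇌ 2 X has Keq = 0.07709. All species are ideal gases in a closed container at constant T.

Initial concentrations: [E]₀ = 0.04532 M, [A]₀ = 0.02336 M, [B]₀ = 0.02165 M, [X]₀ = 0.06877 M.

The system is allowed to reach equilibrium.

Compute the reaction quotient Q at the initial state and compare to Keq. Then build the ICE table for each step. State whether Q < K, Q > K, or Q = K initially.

Q₀ = 206.3; Q > K (proceeds reverse)

Q₀ = 206.3 vs Keq = 0.07709 ⇒ Q>K, reverse
Step 1:
                   E          A          B          X
  init       0.04532    0.02336    0.02165    0.06877
  Δ          0.03227    0.03227    0.03227   -0.06453
  eq         0.07759    0.05563    0.05392   0.004235
  solve Keq expr → x = -0.03227; check Q = 0.07709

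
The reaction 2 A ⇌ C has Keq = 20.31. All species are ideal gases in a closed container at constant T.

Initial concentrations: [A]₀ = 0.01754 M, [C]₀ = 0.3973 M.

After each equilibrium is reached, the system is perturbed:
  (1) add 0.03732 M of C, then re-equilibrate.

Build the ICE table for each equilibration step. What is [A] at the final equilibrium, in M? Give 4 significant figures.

Q₀ = 1291 vs Keq = 20.31 ⇒ Q>K, reverse
Step 1:
                    A           C
  init        0.01754      0.3973
  Δ            0.1121    -0.05604
  eq           0.1296      0.3413
  solve Keq expr → x = -0.05604; check Q = 20.31
Then add 0.03732 M of C.
Step 2:
                    A           C
  init         0.1296      0.3786
  Δ          0.006332   -0.003166
  eq            0.136      0.3754
  solve Keq expr → x = -0.003166; check Q = 20.31

[A]_eq = 0.136 M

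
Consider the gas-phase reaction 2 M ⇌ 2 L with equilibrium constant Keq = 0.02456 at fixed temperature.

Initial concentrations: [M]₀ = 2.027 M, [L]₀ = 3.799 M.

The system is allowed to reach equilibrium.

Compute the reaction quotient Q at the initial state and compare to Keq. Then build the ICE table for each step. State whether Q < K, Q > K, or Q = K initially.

Q₀ = 3.513; Q > K (proceeds reverse)

Q₀ = 3.513 vs Keq = 0.02456 ⇒ Q>K, reverse
Step 1:
                   M          L
  I            2.027      3.799
  C             3.01      -3.01
  E            5.037     0.7893
  solve Keq expr → x = -1.505; check Q = 0.02456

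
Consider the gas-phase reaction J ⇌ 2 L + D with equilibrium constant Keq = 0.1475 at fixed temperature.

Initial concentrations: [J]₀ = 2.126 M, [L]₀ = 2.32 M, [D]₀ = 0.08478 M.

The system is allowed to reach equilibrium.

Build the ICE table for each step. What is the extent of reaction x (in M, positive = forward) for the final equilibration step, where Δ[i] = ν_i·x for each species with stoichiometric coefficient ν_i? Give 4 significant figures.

x = -0.02342 M

Q₀ = 0.2146 vs Keq = 0.1475 ⇒ Q>K, reverse
Step 1:
                   J          L          D
  I            2.126       2.32    0.08478
  C          0.02342   -0.04685   -0.02342
  E            2.149      2.273    0.06136
  solve Keq expr → x = -0.02342; check Q = 0.1475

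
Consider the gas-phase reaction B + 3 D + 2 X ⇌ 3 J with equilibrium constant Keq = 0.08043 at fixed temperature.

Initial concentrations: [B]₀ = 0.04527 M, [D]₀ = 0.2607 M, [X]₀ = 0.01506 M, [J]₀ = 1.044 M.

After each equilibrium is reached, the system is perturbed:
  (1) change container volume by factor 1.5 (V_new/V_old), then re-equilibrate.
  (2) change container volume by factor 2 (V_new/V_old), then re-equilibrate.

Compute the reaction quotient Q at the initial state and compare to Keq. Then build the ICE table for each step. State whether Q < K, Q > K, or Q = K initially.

Q₀ = 6.2549e+06; Q > K (proceeds reverse)

Q₀ = 6.2549e+06 vs Keq = 0.08043 ⇒ Q>K, reverse
Step 1:
                   B          D          X          J
  init       0.04527     0.2607    0.01506      1.044
  Δ            0.275     0.8249     0.5499    -0.8249
  eq          0.3202      1.086      0.565     0.2191
  solve Keq expr → x = -0.275; check Q = 0.08043
Then change container volume by factor 1.5 (V_new/V_old).
Step 2:
                   B          D          X          J
  init        0.2135     0.7237     0.3767     0.1461
  Δ           0.0124    0.03721     0.0248   -0.03721
  eq          0.2259     0.7609     0.4015     0.1089
  solve Keq expr → x = -0.0124; check Q = 0.08043
Then change container volume by factor 2 (V_new/V_old).
Step 3:
                   B          D          X          J
  init        0.1129     0.3805     0.2007    0.05443
  Δ         0.007794    0.02338    0.01559   -0.02338
  eq          0.1207     0.4039     0.2163    0.03105
  solve Keq expr → x = -0.007794; check Q = 0.08043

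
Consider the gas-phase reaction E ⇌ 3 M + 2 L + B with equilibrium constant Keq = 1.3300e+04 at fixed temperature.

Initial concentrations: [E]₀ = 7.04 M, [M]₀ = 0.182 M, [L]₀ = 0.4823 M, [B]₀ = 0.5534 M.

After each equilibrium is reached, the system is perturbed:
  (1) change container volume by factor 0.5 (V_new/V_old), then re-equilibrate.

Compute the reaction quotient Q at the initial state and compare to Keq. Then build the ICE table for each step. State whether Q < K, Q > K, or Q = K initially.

Q₀ = 1.1023e-04; Q < K (proceeds forward)

Q₀ = 1.1023e-04 vs Keq = 1.3300e+04 ⇒ Q<K, forward
Step 1:
                   E          M          L          B
  init          7.04      0.182     0.4823     0.5534
  Δ           -2.656      7.967      5.312      2.656
  eq           4.384      8.149      5.794      3.209
  solve Keq expr → x = 2.656; check Q = 1.3300e+04
Then change container volume by factor 0.5 (V_new/V_old).
Step 2:
                   E          M          L          B
  init         8.768       16.3      11.59      6.418
  Δ            2.367     -7.101     -4.734     -2.367
  eq           11.14      9.198      6.854      4.051
  solve Keq expr → x = -2.367; check Q = 1.3300e+04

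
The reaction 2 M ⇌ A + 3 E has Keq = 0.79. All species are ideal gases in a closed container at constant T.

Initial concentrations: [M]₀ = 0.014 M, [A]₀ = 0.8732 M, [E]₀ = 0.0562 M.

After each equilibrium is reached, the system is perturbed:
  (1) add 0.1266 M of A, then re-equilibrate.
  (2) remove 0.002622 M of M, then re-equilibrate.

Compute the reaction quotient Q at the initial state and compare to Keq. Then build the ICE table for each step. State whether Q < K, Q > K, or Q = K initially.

Q₀ = 0.7908 vs Keq = 0.79 ⇒ Q>K, reverse
Step 1:
                    M           A           E
  init          0.014      0.8732      0.0562
  Δ        4.5284e-06 -2.2642e-06 -6.7926e-06
  eq            0.014      0.8732     0.05619
  solve Keq expr → x = -2.2642e-06; check Q = 0.79
Then add 0.1266 M of A.
Step 2:
                    M           A           E
  init          0.014      0.9998     0.05619
  Δ        6.1258e-04 -3.0629e-04 -9.1887e-04
  eq          0.01462      0.9995     0.05527
  solve Keq expr → x = -3.0629e-04; check Q = 0.79
Then remove 0.002622 M of M.
Step 3:
                    M           A           E
  init          0.012      0.9995     0.05527
  Δ          0.001647 -8.2364e-04   -0.002471
  eq          0.01364      0.9987      0.0528
  solve Keq expr → x = -8.2364e-04; check Q = 0.79

Q₀ = 0.7908; Q > K (proceeds reverse)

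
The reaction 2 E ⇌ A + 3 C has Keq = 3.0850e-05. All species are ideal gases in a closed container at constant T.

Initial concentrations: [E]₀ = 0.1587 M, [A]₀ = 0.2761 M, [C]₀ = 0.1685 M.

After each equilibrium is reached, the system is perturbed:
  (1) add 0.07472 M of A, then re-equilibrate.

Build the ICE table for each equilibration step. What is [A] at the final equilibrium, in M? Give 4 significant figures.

Q₀ = 0.05245 vs Keq = 3.0850e-05 ⇒ Q>K, reverse
Step 1:
                   E          A          C
  Initial     0.1587     0.2761     0.1685
  Change     0.09847   -0.04923    -0.1477
  Equil       0.2572     0.2269     0.0208
  solve Keq expr → x = -0.04923; check Q = 3.0850e-05
Then add 0.07472 M of A.
Step 2:
                   E          A          C
  Initial     0.2572     0.3016     0.0208
  Change    0.001207 -6.0364e-04  -0.001811
  Equil       0.2584      0.301    0.01898
  solve Keq expr → x = -6.0364e-04; check Q = 3.0850e-05

[A]_eq = 0.301 M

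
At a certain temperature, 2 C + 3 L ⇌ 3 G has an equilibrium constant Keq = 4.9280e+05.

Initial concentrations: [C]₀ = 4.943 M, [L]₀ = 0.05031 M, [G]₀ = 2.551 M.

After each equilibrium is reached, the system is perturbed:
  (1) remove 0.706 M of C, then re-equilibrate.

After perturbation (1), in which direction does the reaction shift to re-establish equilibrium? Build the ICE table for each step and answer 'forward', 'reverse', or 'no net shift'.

Q₀ = 5336 vs Keq = 4.9280e+05 ⇒ Q<K, forward
Step 1:
                    C           L           G
  init          4.943     0.05031       2.551
  Δ          -0.02598    -0.03897     0.03897
  eq            4.917     0.01134        2.59
  solve Keq expr → x = 0.01299; check Q = 4.9280e+05
Then remove 0.706 M of C.
Step 2:
                    C           L           G
  init          4.211     0.01134        2.59
  Δ        8.1790e-04    0.001227   -0.001227
  eq            4.212     0.01257       2.589
  solve Keq expr → x = -4.0895e-04; check Q = 4.9280e+05

Direction: reverse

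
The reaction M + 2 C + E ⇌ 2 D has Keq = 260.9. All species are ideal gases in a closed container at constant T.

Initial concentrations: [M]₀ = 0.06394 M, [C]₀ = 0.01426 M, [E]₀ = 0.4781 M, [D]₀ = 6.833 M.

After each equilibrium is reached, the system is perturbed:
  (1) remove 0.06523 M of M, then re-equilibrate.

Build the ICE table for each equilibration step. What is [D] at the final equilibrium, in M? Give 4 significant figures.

Q₀ = 7.5109e+06 vs Keq = 260.9 ⇒ Q>K, reverse
Step 1:
                  M         C         E         D
  init      0.06394   0.01426    0.4781     6.833
  Δ          0.3309    0.6618    0.3309   -0.6618
  eq         0.3948     0.676     0.809     6.171
  solve Keq expr → x = -0.3309; check Q = 260.9
Then remove 0.06523 M of M.
Step 2:
                  M         C         E         D
  init       0.3296     0.676     0.809     6.171
  Δ         0.01703   0.03406   0.01703  -0.03406
  eq         0.3466    0.7101     0.826     6.137
  solve Keq expr → x = -0.01703; check Q = 260.9

[D]_eq = 6.137 M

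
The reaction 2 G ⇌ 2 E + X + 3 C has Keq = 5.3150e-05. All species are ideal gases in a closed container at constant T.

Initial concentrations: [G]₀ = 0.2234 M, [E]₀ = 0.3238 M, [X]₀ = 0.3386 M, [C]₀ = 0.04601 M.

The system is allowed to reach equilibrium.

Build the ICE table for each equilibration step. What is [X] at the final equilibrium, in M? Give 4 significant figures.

[X]_eq = 0.3375 M

Q₀ = 6.9284e-05 vs Keq = 5.3150e-05 ⇒ Q>K, reverse
Step 1:
                   G          E          X          C
  I           0.2234     0.3238     0.3386    0.04601
  C         0.002244  -0.002244  -0.001122  -0.003365
  E           0.2256     0.3216     0.3375    0.04264
  solve Keq expr → x = -0.001122; check Q = 5.3150e-05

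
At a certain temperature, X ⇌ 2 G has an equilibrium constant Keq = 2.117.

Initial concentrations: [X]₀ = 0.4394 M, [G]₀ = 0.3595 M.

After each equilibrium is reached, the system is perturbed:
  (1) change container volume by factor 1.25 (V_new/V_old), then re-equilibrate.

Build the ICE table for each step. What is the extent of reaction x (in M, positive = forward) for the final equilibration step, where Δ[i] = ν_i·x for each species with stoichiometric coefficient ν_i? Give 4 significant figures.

x = 0.01891 M

Q₀ = 0.2941 vs Keq = 2.117 ⇒ Q<K, forward
Step 1:
                    X           G
  Initial      0.4394      0.3595
  Change      -0.1863      0.3725
  Equil        0.2531       0.732
  solve Keq expr → x = 0.1863; check Q = 2.117
Then change container volume by factor 1.25 (V_new/V_old).
Step 2:
                    X           G
  Initial      0.2025      0.5856
  Change     -0.01891     0.03781
  Equil        0.1836      0.6234
  solve Keq expr → x = 0.01891; check Q = 2.117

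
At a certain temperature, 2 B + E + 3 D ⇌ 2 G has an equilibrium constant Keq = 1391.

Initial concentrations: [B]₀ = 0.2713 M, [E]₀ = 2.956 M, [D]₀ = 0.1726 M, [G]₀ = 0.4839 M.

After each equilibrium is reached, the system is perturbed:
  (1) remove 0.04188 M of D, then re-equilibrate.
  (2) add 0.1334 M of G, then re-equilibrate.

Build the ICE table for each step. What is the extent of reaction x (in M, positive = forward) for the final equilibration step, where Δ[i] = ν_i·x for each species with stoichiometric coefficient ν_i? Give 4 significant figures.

x = -0.004377 M

Q₀ = 209.3 vs Keq = 1391 ⇒ Q<K, forward
Step 1:
                   B          E          D          G
  Initial     0.2713      2.956     0.1726     0.4839
  Change     -0.0424    -0.0212    -0.0636     0.0424
  Equil       0.2289      2.935      0.109     0.5263
  solve Keq expr → x = 0.0212; check Q = 1391
Then remove 0.04188 M of D.
Step 2:
                   B          E          D          G
  Initial     0.2289      2.935    0.06712     0.5263
  Change     0.02169    0.01084    0.03253   -0.02169
  Equil       0.2506      2.946    0.09965     0.5046
  solve Keq expr → x = -0.01084; check Q = 1391
Then add 0.1334 M of G.
Step 3:
                   B          E          D          G
  Initial     0.2506      2.946    0.09965      0.638
  Change    0.008754   0.004377    0.01313  -0.008754
  Equil       0.2593       2.95     0.1128     0.6293
  solve Keq expr → x = -0.004377; check Q = 1391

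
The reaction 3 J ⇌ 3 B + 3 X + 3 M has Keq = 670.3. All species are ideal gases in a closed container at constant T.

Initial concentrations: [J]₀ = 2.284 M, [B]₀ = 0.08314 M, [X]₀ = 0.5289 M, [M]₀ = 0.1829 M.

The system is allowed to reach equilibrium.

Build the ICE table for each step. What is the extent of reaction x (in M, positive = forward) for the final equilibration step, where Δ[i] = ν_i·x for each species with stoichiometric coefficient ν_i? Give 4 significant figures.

Q₀ = 4.3662e-08 vs Keq = 670.3 ⇒ Q<K, forward
Step 1:
                  J         B         X         M
  I           2.284   0.08314    0.5289    0.1829
  C          -1.579     1.579     1.579     1.579
  E          0.7052     1.662     2.108     1.762
  solve Keq expr → x = 0.5263; check Q = 670.3

x = 0.5263 M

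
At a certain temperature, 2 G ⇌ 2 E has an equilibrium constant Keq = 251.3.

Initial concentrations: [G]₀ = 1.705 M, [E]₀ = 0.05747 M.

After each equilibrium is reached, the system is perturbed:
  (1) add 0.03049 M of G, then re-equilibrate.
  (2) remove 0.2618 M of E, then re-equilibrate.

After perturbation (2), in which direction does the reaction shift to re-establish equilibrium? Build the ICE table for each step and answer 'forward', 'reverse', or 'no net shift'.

Direction: forward

Q₀ = 0.001136 vs Keq = 251.3 ⇒ Q<K, forward
Step 1:
                    G           E
  init          1.705     0.05747
  Δ              -1.6         1.6
  eq           0.1046       1.658
  solve Keq expr → x = 0.8002; check Q = 251.3
Then add 0.03049 M of G.
Step 2:
                    G           E
  init         0.1351       1.658
  Δ          -0.02868     0.02868
  eq           0.1064       1.687
  solve Keq expr → x = 0.01434; check Q = 251.3
Then remove 0.2618 M of E.
Step 3:
                    G           E
  init         0.1064       1.425
  Δ          -0.01553     0.01553
  eq          0.09086        1.44
  solve Keq expr → x = 0.007767; check Q = 251.3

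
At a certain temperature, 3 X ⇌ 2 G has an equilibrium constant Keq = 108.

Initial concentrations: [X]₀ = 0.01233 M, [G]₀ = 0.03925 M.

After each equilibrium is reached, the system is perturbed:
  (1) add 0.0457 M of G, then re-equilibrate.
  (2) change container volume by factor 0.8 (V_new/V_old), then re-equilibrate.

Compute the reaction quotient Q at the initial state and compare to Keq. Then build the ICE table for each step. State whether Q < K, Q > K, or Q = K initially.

Q₀ = 821.8; Q > K (proceeds reverse)

Q₀ = 821.8 vs Keq = 108 ⇒ Q>K, reverse
Step 1:
                  X         G
  I         0.01233   0.03925
  C        0.009297 -0.006198
  E         0.02163   0.03305
  solve Keq expr → x = -0.003099; check Q = 108
Then add 0.0457 M of G.
Step 2:
                  X         G
  I         0.02163   0.07875
  C         0.01387 -0.009247
  E          0.0355    0.0695
  solve Keq expr → x = -0.004624; check Q = 108
Then change container volume by factor 0.8 (V_new/V_old).
Step 3:
                  X         G
  I         0.04437   0.08688
  C       -0.002629  0.001752
  E         0.04174   0.08863
  solve Keq expr → x = 8.7622e-04; check Q = 108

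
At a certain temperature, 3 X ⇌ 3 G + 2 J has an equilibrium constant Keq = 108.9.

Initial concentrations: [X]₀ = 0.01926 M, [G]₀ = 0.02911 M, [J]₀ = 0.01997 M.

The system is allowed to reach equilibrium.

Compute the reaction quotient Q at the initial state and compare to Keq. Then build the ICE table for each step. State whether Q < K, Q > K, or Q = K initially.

Q₀ = 0.001377 vs Keq = 108.9 ⇒ Q<K, forward
Step 1:
                    X           G           J
  I           0.01926     0.02911     0.01997
  C          -0.01826     0.01826     0.01217
  E          0.001003     0.04737     0.03214
  solve Keq expr → x = 0.006086; check Q = 108.9

Q₀ = 0.001377; Q < K (proceeds forward)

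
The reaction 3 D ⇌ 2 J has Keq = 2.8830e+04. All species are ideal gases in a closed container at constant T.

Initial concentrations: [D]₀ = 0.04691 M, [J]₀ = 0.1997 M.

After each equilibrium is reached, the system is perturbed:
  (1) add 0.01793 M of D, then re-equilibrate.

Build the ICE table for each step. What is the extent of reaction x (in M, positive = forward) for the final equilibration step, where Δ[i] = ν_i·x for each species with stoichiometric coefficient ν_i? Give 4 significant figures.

Q₀ = 386.3 vs Keq = 2.8830e+04 ⇒ Q<K, forward
Step 1:
                    D           J
  I           0.04691      0.1997
  C          -0.03492     0.02328
  E           0.01199       0.223
  solve Keq expr → x = 0.01164; check Q = 2.8830e+04
Then add 0.01793 M of D.
Step 2:
                    D           J
  I           0.02992       0.223
  C          -0.01751     0.01168
  E           0.01241      0.2347
  solve Keq expr → x = 0.005838; check Q = 2.8830e+04

x = 0.005838 M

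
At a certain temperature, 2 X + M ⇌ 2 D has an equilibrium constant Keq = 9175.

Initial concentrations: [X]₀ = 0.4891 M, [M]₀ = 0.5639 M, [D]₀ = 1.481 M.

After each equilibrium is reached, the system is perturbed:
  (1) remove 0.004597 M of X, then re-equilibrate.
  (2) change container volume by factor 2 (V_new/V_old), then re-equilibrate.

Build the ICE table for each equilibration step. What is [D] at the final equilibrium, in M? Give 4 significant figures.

Q₀ = 16.26 vs Keq = 9175 ⇒ Q<K, forward
Step 1:
                   X          M          D
  Initial     0.4891     0.5639      1.481
  Change     -0.4543    -0.2271     0.4543
  Equil      0.03482     0.3368      1.935
  solve Keq expr → x = 0.2271; check Q = 9175
Then remove 0.004597 M of X.
Step 2:
                   X          M          D
  Initial    0.03022     0.3368      1.935
  Change    0.004405   0.002202  -0.004405
  Equil      0.03462      0.339      1.931
  solve Keq expr → x = -0.002202; check Q = 9175
Then change container volume by factor 2 (V_new/V_old).
Step 3:
                   X          M          D
  Initial    0.01731     0.1695     0.9654
  Change    0.006761    0.00338  -0.006761
  Equil      0.02407     0.1729     0.9587
  solve Keq expr → x = -0.00338; check Q = 9175

[D]_eq = 0.9587 M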